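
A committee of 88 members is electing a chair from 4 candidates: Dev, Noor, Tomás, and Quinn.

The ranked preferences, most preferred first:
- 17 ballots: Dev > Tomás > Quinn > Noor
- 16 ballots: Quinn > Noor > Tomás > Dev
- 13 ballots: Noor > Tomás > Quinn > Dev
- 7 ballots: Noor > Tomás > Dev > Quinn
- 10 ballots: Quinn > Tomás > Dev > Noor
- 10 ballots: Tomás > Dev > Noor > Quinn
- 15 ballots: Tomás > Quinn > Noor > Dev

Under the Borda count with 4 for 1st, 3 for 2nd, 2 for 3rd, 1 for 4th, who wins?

Dev: 17×4 + 16×1 + 13×1 + 7×2 + 10×2 + 10×3 + 15×1 = 176
Noor: 17×1 + 16×3 + 13×4 + 7×4 + 10×1 + 10×2 + 15×2 = 205
Tomás: 17×3 + 16×2 + 13×3 + 7×3 + 10×3 + 10×4 + 15×4 = 273
Quinn: 17×2 + 16×4 + 13×2 + 7×1 + 10×4 + 10×1 + 15×3 = 226

Tomás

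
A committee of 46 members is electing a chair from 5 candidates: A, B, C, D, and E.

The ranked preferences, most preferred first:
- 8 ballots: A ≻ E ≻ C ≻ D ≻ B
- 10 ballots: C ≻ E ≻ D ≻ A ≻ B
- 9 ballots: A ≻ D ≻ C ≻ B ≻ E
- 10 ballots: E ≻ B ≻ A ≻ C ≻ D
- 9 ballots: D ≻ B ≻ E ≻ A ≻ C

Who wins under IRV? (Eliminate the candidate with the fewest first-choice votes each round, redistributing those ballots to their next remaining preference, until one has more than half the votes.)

Round 1: A 17, B 0, C 10, D 9, E 10. B eliminated.
Round 2: A 17, C 10, D 9, E 10. D eliminated.
Round 3: A 17, C 10, E 19. C eliminated.
Round 4: A 17, E 29. E has a majority (≥24).

E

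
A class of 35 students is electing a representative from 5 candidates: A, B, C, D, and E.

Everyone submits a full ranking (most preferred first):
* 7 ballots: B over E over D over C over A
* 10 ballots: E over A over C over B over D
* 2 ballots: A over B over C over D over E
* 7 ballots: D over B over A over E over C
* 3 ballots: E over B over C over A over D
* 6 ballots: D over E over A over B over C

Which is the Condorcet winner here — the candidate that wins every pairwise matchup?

E

E vs A: 26–9
E vs B: 19–16
E vs C: 33–2
E vs D: 20–15
E beats every other candidate.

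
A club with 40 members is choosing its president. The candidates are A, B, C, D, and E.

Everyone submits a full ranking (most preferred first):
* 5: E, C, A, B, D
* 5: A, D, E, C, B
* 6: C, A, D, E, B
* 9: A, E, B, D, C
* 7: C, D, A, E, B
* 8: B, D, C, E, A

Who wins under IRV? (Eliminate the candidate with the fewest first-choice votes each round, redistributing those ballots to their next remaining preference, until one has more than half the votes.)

C

Round 1: A 14, B 8, C 13, D 0, E 5. D eliminated.
Round 2: A 14, B 8, C 13, E 5. E eliminated.
Round 3: A 14, B 8, C 18. B eliminated.
Round 4: A 14, C 26. C has a majority (≥21).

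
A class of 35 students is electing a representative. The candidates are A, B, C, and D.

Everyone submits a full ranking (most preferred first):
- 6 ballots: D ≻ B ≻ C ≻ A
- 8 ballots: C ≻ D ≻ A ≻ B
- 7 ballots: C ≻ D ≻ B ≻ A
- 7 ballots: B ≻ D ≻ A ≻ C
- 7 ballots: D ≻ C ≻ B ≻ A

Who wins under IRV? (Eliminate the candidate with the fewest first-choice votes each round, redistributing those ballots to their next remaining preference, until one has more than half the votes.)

D

Round 1: A 0, B 7, C 15, D 13. A eliminated.
Round 2: B 7, C 15, D 13. B eliminated.
Round 3: C 15, D 20. D has a majority (≥18).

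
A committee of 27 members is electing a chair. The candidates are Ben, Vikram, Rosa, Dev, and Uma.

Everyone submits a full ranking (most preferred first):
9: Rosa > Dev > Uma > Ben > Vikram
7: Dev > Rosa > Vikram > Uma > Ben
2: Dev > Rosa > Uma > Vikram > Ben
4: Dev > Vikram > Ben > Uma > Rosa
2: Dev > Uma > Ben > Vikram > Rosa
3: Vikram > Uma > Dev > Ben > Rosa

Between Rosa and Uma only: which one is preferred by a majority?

Rosa is ranked above Uma on 18 ballots; Uma above Rosa on 9.

Rosa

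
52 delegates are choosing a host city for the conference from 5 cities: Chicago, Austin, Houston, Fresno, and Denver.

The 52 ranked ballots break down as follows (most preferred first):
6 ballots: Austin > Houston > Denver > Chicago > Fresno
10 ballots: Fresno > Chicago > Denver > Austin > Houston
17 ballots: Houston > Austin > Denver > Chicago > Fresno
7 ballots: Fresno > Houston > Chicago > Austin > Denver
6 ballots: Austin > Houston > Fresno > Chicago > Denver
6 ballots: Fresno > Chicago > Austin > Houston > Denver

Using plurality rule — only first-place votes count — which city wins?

First-place votes: Chicago 0, Austin 12, Houston 17, Fresno 23, Denver 0.

Fresno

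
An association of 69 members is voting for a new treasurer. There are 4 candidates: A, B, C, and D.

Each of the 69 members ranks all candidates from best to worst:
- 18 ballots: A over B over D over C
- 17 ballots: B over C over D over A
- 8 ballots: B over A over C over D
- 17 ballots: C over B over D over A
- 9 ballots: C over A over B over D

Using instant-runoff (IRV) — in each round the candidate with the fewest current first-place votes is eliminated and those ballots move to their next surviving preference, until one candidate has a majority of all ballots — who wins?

Round 1: A 18, B 25, C 26, D 0. D eliminated.
Round 2: A 18, B 25, C 26. A eliminated.
Round 3: B 43, C 26. B has a majority (≥35).

B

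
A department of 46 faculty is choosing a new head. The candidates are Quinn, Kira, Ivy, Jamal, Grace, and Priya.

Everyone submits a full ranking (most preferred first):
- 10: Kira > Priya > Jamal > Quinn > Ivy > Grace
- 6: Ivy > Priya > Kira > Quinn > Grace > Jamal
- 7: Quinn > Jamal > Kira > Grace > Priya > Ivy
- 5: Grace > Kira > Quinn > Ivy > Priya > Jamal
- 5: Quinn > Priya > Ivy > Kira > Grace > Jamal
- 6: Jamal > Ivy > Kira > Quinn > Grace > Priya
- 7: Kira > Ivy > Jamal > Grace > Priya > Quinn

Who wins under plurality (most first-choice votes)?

Kira

First-place votes: Quinn 12, Kira 17, Ivy 6, Jamal 6, Grace 5, Priya 0.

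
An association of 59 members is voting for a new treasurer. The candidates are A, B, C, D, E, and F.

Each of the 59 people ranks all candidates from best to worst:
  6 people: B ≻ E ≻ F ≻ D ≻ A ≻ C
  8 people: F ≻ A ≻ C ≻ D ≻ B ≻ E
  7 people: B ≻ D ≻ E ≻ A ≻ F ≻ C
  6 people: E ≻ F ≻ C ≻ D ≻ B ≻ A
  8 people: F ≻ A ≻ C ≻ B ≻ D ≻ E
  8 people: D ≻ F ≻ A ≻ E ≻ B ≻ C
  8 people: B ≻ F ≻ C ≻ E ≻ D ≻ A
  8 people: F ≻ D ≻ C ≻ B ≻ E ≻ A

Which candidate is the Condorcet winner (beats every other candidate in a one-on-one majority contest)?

F vs A: 52–7
F vs B: 38–21
F vs C: 59–0
F vs D: 44–15
F vs E: 40–19
F beats every other candidate.

F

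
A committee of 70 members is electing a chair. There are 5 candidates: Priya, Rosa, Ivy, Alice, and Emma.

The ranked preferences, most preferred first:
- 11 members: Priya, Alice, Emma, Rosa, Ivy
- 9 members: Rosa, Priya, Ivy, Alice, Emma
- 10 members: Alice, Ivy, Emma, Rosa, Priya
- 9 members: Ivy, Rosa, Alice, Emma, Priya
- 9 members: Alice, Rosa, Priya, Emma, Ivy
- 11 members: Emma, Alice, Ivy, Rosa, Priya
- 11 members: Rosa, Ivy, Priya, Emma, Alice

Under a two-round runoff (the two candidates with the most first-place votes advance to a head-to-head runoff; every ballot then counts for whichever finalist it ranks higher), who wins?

Round 1 first-place votes: Priya 11, Rosa 20, Ivy 9, Alice 19, Emma 11. Rosa and Alice advance.
Runoff: Rosa is ranked above Alice on 29 ballots, Alice above Rosa on 41.

Alice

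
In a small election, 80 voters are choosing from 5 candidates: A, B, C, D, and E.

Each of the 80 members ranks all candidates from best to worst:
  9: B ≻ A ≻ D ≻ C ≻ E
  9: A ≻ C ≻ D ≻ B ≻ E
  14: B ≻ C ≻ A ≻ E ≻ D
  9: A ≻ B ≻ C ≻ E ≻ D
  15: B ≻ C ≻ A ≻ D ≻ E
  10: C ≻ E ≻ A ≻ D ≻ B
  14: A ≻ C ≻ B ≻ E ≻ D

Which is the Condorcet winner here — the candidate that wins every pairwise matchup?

A vs B: 42–38
A vs C: 41–39
A vs D: 80–0
A vs E: 70–10
A beats every other candidate.

A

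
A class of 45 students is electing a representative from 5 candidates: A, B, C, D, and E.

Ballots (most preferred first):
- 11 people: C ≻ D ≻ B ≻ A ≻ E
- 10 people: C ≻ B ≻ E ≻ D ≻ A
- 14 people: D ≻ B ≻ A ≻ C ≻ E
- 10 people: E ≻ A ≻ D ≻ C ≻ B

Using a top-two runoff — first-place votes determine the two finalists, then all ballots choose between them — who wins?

D

Round 1 first-place votes: A 0, B 0, C 21, D 14, E 10. C and D advance.
Runoff: C is ranked above D on 21 ballots, D above C on 24.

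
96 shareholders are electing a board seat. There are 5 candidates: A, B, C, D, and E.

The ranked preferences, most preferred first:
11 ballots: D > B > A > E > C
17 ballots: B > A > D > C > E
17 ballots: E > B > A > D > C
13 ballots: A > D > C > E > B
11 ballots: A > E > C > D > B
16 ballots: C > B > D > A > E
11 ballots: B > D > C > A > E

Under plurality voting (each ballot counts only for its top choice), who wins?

B

First-place votes: A 24, B 28, C 16, D 11, E 17.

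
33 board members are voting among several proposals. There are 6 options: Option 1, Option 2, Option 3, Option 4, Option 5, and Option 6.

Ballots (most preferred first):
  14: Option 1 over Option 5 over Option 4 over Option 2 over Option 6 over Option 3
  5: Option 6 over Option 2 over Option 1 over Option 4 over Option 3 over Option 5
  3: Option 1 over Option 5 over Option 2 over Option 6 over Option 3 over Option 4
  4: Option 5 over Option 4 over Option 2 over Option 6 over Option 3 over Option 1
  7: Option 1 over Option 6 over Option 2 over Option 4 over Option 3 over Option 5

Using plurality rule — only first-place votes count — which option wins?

Option 1

First-place votes: Option 1 24, Option 2 0, Option 3 0, Option 4 0, Option 5 4, Option 6 5.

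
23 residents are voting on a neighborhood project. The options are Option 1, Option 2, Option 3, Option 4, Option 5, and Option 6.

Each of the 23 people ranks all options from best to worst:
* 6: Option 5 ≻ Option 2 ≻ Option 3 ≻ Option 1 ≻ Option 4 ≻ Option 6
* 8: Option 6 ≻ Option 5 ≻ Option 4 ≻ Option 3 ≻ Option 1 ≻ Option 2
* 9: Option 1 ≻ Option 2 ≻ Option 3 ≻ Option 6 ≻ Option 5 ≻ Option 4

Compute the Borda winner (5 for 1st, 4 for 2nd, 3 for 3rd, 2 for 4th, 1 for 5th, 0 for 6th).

Option 1: 6×2 + 8×1 + 9×5 = 65
Option 2: 6×4 + 8×0 + 9×4 = 60
Option 3: 6×3 + 8×2 + 9×3 = 61
Option 4: 6×1 + 8×3 + 9×0 = 30
Option 5: 6×5 + 8×4 + 9×1 = 71
Option 6: 6×0 + 8×5 + 9×2 = 58

Option 5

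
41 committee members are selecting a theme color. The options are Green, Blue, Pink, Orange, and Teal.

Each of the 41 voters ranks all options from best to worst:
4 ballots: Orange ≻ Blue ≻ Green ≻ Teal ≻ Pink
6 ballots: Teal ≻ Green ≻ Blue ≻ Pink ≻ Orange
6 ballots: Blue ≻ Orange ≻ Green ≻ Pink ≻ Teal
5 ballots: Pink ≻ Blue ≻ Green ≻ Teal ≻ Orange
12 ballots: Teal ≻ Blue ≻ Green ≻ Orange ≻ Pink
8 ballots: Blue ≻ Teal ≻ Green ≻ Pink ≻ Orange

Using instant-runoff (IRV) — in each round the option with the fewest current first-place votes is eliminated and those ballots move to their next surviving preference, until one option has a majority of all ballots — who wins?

Blue

Round 1: Green 0, Blue 14, Pink 5, Orange 4, Teal 18. Green eliminated.
Round 2: Blue 14, Pink 5, Orange 4, Teal 18. Orange eliminated.
Round 3: Blue 18, Pink 5, Teal 18. Pink eliminated.
Round 4: Blue 23, Teal 18. Blue has a majority (≥21).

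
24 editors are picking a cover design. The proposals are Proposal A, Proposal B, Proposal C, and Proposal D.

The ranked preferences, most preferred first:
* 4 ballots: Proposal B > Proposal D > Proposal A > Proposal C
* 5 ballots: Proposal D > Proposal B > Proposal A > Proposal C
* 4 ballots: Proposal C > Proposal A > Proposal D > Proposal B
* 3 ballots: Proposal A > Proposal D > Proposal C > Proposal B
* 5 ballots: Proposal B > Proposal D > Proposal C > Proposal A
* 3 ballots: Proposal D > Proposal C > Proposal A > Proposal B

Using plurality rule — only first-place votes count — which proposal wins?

Proposal B

First-place votes: Proposal A 3, Proposal B 9, Proposal C 4, Proposal D 8.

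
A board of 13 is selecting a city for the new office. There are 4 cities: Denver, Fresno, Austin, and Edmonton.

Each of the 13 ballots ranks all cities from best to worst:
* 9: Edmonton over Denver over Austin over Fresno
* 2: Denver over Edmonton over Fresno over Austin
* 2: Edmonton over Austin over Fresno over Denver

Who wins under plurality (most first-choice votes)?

Edmonton

First-place votes: Denver 2, Fresno 0, Austin 0, Edmonton 11.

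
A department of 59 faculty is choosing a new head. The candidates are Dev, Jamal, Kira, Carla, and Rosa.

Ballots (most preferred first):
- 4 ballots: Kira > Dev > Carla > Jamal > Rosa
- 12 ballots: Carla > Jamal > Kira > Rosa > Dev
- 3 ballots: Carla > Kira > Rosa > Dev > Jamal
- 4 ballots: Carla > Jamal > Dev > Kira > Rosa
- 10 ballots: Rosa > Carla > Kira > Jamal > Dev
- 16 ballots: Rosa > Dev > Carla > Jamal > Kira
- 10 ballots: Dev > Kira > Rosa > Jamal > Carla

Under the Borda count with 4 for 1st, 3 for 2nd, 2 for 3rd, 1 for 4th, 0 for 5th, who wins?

Carla

Dev: 4×3 + 12×0 + 3×1 + 4×2 + 10×0 + 16×3 + 10×4 = 111
Jamal: 4×1 + 12×3 + 3×0 + 4×3 + 10×1 + 16×1 + 10×1 = 88
Kira: 4×4 + 12×2 + 3×3 + 4×1 + 10×2 + 16×0 + 10×3 = 103
Carla: 4×2 + 12×4 + 3×4 + 4×4 + 10×3 + 16×2 + 10×0 = 146
Rosa: 4×0 + 12×1 + 3×2 + 4×0 + 10×4 + 16×4 + 10×2 = 142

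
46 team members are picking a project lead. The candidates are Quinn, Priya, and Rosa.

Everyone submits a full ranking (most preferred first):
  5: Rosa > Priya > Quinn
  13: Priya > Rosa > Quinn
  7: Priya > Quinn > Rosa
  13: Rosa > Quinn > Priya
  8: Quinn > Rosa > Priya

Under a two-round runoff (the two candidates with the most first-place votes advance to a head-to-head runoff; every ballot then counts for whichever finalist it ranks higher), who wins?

Round 1 first-place votes: Quinn 8, Priya 20, Rosa 18. Priya and Rosa advance.
Runoff: Priya is ranked above Rosa on 20 ballots, Rosa above Priya on 26.

Rosa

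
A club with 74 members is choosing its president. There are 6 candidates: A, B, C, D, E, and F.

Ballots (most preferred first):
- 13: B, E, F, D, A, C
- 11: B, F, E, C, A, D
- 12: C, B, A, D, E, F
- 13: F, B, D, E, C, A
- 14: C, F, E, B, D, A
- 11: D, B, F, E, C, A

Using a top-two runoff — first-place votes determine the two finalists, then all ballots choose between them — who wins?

B

Round 1 first-place votes: A 0, B 24, C 26, D 11, E 0, F 13. C and B advance.
Runoff: C is ranked above B on 26 ballots, B above C on 48.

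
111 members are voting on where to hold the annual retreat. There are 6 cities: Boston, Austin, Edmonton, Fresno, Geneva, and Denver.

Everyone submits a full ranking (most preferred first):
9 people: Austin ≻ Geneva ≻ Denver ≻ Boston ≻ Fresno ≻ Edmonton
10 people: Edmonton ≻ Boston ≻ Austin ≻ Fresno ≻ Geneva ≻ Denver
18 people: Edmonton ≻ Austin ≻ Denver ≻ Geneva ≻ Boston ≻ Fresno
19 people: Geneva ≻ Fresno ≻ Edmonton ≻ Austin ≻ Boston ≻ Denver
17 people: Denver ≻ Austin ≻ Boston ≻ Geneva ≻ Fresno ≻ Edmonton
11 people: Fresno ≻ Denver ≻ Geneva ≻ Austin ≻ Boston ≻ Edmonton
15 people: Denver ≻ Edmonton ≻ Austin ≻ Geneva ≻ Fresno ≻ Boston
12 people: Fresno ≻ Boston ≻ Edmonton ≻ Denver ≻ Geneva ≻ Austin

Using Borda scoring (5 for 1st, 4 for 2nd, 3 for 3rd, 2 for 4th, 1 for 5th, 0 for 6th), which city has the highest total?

Austin

Boston: 9×2 + 10×4 + 18×1 + 19×1 + 17×3 + 11×1 + 15×0 + 12×4 = 205
Austin: 9×5 + 10×3 + 18×4 + 19×2 + 17×4 + 11×2 + 15×3 + 12×0 = 320
Edmonton: 9×0 + 10×5 + 18×5 + 19×3 + 17×0 + 11×0 + 15×4 + 12×3 = 293
Fresno: 9×1 + 10×2 + 18×0 + 19×4 + 17×1 + 11×5 + 15×1 + 12×5 = 252
Geneva: 9×4 + 10×1 + 18×2 + 19×5 + 17×2 + 11×3 + 15×2 + 12×1 = 286
Denver: 9×3 + 10×0 + 18×3 + 19×0 + 17×5 + 11×4 + 15×5 + 12×2 = 309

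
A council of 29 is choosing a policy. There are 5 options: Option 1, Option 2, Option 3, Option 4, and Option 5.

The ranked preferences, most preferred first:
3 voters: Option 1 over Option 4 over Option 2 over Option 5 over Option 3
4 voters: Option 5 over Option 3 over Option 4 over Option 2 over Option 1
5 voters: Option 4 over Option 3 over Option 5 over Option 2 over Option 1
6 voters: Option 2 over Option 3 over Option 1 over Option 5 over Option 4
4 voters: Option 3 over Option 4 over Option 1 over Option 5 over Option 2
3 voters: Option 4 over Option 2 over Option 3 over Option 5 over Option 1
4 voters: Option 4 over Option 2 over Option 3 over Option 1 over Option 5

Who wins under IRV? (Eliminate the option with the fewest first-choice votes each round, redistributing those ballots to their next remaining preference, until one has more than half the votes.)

Option 4

Round 1: Option 1 3, Option 2 6, Option 3 4, Option 4 12, Option 5 4. Option 1 eliminated.
Round 2: Option 2 6, Option 3 4, Option 4 15, Option 5 4. Option 4 has a majority (≥15).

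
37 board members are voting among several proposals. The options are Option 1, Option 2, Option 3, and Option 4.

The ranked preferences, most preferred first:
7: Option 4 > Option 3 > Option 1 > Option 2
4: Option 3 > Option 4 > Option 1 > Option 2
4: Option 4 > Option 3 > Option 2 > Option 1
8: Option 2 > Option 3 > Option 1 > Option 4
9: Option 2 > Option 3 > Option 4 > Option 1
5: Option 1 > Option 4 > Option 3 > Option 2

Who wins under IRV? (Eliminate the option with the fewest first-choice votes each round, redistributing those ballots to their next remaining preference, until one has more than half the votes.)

Round 1: Option 1 5, Option 2 17, Option 3 4, Option 4 11. Option 3 eliminated.
Round 2: Option 1 5, Option 2 17, Option 4 15. Option 1 eliminated.
Round 3: Option 2 17, Option 4 20. Option 4 has a majority (≥19).

Option 4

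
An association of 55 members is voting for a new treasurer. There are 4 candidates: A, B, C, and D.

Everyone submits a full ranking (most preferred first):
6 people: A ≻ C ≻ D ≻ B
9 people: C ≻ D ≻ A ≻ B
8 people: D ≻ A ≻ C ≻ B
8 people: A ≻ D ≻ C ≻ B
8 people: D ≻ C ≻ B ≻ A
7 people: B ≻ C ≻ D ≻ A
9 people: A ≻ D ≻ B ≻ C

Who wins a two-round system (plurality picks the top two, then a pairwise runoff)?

Round 1 first-place votes: A 23, B 7, C 9, D 16. A and D advance.
Runoff: A is ranked above D on 23 ballots, D above A on 32.

D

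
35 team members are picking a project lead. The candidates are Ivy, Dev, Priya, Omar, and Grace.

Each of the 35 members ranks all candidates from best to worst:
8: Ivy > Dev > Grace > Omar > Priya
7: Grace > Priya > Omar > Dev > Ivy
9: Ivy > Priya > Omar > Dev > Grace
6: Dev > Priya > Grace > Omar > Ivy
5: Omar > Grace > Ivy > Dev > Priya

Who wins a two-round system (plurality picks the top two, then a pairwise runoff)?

Round 1 first-place votes: Ivy 17, Dev 6, Priya 0, Omar 5, Grace 7. Ivy and Grace advance.
Runoff: Ivy is ranked above Grace on 17 ballots, Grace above Ivy on 18.

Grace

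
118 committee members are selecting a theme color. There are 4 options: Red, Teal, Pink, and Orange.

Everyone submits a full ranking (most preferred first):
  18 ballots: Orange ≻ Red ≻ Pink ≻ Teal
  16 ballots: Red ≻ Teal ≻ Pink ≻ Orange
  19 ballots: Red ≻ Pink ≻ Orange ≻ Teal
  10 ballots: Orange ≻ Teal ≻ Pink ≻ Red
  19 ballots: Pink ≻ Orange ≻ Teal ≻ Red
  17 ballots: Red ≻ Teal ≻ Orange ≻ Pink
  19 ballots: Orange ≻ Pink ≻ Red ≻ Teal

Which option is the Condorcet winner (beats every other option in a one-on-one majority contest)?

Orange

Orange vs Red: 66–52
Orange vs Teal: 85–33
Orange vs Pink: 64–54
Orange beats every other option.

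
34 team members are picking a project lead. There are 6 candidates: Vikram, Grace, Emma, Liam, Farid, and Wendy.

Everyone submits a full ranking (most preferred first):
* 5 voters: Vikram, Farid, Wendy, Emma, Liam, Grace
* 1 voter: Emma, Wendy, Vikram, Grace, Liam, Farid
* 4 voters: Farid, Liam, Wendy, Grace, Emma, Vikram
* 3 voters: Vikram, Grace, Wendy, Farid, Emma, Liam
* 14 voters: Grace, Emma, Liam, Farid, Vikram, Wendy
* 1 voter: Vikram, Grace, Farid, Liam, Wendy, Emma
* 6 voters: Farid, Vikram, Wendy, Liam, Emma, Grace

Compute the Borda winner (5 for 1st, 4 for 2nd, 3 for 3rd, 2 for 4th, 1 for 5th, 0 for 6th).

Farid

Vikram: 5×5 + 1×3 + 4×0 + 3×5 + 14×1 + 1×5 + 6×4 = 86
Grace: 5×0 + 1×2 + 4×2 + 3×4 + 14×5 + 1×4 + 6×0 = 96
Emma: 5×2 + 1×5 + 4×1 + 3×1 + 14×4 + 1×0 + 6×1 = 84
Liam: 5×1 + 1×1 + 4×4 + 3×0 + 14×3 + 1×2 + 6×2 = 78
Farid: 5×4 + 1×0 + 4×5 + 3×2 + 14×2 + 1×3 + 6×5 = 107
Wendy: 5×3 + 1×4 + 4×3 + 3×3 + 14×0 + 1×1 + 6×3 = 59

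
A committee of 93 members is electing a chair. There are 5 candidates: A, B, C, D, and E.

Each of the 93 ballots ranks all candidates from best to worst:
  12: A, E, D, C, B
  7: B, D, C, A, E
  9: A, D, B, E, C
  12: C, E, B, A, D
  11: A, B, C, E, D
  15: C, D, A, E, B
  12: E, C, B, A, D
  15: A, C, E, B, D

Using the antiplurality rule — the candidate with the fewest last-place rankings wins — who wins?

A

Last-place votes: A 0, B 27, C 9, D 50, E 7.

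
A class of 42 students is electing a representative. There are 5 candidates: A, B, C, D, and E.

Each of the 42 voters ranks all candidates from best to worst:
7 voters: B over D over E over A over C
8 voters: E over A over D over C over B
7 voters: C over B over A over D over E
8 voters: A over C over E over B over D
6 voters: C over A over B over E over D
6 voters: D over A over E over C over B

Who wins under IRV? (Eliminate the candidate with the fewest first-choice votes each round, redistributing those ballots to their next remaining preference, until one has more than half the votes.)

A

Round 1: A 8, B 7, C 13, D 6, E 8. D eliminated.
Round 2: A 14, B 7, C 13, E 8. B eliminated.
Round 3: A 14, C 13, E 15. C eliminated.
Round 4: A 27, E 15. A has a majority (≥22).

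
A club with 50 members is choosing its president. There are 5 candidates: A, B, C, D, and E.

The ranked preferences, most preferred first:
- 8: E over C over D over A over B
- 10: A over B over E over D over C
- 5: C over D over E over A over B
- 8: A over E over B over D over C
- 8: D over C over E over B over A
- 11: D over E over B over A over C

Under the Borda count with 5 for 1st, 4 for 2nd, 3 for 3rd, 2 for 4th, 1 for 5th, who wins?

A: 8×2 + 10×5 + 5×2 + 8×5 + 8×1 + 11×2 = 146
B: 8×1 + 10×4 + 5×1 + 8×3 + 8×2 + 11×3 = 126
C: 8×4 + 10×1 + 5×5 + 8×1 + 8×4 + 11×1 = 118
D: 8×3 + 10×2 + 5×4 + 8×2 + 8×5 + 11×5 = 175
E: 8×5 + 10×3 + 5×3 + 8×4 + 8×3 + 11×4 = 185

E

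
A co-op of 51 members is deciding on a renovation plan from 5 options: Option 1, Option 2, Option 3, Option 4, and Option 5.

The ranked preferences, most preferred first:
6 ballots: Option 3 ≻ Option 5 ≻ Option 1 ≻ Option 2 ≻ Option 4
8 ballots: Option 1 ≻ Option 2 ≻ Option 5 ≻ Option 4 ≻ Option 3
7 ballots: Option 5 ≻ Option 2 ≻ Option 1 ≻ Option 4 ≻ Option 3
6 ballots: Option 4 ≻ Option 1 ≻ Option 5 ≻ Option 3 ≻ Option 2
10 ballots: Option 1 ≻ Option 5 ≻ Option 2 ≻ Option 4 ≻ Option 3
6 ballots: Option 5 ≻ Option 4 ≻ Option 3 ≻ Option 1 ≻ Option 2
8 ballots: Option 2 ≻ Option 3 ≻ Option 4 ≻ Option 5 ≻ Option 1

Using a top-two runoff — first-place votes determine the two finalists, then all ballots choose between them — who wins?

Round 1 first-place votes: Option 1 18, Option 2 8, Option 3 6, Option 4 6, Option 5 13. Option 1 and Option 5 advance.
Runoff: Option 1 is ranked above Option 5 on 24 ballots, Option 5 above Option 1 on 27.

Option 5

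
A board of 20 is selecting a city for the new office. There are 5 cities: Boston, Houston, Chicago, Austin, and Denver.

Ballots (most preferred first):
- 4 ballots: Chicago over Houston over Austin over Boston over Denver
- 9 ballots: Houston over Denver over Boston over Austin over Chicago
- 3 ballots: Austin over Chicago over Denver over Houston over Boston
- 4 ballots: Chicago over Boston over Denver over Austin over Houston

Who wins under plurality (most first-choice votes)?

First-place votes: Boston 0, Houston 9, Chicago 8, Austin 3, Denver 0.

Houston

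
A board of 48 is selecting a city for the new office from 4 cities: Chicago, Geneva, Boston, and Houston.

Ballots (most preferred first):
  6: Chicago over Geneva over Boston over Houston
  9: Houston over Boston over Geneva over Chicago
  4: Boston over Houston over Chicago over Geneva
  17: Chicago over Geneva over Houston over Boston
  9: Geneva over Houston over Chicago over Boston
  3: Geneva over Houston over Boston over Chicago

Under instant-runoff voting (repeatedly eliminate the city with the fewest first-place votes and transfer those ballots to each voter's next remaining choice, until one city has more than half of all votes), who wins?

Houston

Round 1: Chicago 23, Geneva 12, Boston 4, Houston 9. Boston eliminated.
Round 2: Chicago 23, Geneva 12, Houston 13. Geneva eliminated.
Round 3: Chicago 23, Houston 25. Houston has a majority (≥25).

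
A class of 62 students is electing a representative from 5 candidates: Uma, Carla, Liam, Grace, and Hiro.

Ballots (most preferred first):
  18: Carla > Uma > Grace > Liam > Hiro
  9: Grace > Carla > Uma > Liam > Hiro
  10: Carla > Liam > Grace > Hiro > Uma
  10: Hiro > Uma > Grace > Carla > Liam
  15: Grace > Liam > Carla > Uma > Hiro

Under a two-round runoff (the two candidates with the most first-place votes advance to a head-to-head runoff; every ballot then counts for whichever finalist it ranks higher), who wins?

Round 1 first-place votes: Uma 0, Carla 28, Liam 0, Grace 24, Hiro 10. Carla and Grace advance.
Runoff: Carla is ranked above Grace on 28 ballots, Grace above Carla on 34.

Grace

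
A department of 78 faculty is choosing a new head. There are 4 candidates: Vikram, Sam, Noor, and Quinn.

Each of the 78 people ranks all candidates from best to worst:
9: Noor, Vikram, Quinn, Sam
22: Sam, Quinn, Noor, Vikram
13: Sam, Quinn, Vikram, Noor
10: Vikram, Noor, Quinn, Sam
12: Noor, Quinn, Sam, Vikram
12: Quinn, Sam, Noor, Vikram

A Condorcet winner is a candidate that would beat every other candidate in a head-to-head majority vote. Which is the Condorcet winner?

Quinn

Quinn vs Vikram: 59–19
Quinn vs Sam: 43–35
Quinn vs Noor: 47–31
Quinn beats every other candidate.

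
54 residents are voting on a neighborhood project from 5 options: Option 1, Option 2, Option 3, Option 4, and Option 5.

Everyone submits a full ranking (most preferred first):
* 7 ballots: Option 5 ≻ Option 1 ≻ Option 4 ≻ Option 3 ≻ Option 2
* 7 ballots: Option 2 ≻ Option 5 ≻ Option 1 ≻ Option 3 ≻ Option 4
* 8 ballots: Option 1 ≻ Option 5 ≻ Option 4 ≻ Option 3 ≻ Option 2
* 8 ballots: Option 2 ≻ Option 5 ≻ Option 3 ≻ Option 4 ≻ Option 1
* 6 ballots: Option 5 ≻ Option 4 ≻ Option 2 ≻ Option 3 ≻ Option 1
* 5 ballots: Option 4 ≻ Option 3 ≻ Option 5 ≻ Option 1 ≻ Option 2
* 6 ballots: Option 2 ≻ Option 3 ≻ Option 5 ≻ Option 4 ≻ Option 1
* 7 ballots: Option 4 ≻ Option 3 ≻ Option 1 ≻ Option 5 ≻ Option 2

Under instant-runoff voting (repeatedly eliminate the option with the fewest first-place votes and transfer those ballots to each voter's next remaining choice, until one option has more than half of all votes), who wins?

Round 1: Option 1 8, Option 2 21, Option 3 0, Option 4 12, Option 5 13. Option 3 eliminated.
Round 2: Option 1 8, Option 2 21, Option 4 12, Option 5 13. Option 1 eliminated.
Round 3: Option 2 21, Option 4 12, Option 5 21. Option 4 eliminated.
Round 4: Option 2 21, Option 5 33. Option 5 has a majority (≥28).

Option 5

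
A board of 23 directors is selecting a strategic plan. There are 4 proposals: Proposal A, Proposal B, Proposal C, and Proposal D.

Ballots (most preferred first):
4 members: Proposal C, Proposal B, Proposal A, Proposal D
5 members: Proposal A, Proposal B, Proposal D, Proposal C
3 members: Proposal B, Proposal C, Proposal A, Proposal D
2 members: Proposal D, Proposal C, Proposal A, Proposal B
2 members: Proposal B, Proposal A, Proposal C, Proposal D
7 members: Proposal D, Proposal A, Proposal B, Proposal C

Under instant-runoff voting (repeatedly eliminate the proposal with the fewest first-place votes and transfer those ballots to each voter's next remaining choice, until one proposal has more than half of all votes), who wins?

Round 1: Proposal A 5, Proposal B 5, Proposal C 4, Proposal D 9. Proposal C eliminated.
Round 2: Proposal A 5, Proposal B 9, Proposal D 9. Proposal A eliminated.
Round 3: Proposal B 14, Proposal D 9. Proposal B has a majority (≥12).

Proposal B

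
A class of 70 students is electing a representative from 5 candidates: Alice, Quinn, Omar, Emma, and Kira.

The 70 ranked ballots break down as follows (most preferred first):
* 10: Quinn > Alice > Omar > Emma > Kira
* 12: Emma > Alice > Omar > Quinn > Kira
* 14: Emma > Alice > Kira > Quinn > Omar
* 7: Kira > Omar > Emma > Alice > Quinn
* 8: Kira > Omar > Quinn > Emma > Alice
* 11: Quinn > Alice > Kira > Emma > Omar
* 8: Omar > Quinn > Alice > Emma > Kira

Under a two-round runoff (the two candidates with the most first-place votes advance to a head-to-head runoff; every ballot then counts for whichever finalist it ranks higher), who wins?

Quinn

Round 1 first-place votes: Alice 0, Quinn 21, Omar 8, Emma 26, Kira 15. Emma and Quinn advance.
Runoff: Emma is ranked above Quinn on 33 ballots, Quinn above Emma on 37.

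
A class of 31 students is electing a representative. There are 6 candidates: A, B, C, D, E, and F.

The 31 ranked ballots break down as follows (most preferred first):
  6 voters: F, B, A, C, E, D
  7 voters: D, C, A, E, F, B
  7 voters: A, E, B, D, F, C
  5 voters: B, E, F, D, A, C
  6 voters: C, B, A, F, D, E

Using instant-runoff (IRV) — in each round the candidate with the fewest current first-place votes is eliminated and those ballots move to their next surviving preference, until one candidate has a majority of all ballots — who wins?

A

Round 1: A 7, B 5, C 6, D 7, E 0, F 6. E eliminated.
Round 2: A 7, B 5, C 6, D 7, F 6. B eliminated.
Round 3: A 7, C 6, D 7, F 11. C eliminated.
Round 4: A 13, D 7, F 11. D eliminated.
Round 5: A 20, F 11. A has a majority (≥16).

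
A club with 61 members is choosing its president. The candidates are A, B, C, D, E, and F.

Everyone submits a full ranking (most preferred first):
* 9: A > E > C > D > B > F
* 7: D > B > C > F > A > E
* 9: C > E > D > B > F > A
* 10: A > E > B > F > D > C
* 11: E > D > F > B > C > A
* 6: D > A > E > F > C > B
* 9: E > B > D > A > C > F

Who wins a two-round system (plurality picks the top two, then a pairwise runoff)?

A

Round 1 first-place votes: A 19, B 0, C 9, D 13, E 20, F 0. E and A advance.
Runoff: E is ranked above A on 29 ballots, A above E on 32.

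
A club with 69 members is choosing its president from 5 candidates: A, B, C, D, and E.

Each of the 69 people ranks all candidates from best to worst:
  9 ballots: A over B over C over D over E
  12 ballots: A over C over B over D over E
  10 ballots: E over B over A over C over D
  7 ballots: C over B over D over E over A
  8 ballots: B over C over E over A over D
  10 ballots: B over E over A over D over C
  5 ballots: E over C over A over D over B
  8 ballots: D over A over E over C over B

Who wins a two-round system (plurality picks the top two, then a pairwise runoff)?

Round 1 first-place votes: A 21, B 18, C 7, D 8, E 15. A and B advance.
Runoff: A is ranked above B on 34 ballots, B above A on 35.

B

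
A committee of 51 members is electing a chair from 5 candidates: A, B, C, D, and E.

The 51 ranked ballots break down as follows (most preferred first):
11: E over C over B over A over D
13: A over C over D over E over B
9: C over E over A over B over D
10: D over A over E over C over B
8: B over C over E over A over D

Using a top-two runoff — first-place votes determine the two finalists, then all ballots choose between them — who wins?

Round 1 first-place votes: A 13, B 8, C 9, D 10, E 11. A and E advance.
Runoff: A is ranked above E on 23 ballots, E above A on 28.

E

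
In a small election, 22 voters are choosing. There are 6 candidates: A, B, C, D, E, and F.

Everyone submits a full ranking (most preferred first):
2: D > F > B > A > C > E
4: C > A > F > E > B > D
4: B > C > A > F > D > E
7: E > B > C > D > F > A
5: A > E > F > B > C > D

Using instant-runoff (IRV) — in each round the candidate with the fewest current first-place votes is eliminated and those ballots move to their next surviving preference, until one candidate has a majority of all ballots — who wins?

A

Round 1: A 5, B 4, C 4, D 2, E 7, F 0. F eliminated.
Round 2: A 5, B 4, C 4, D 2, E 7. D eliminated.
Round 3: A 5, B 6, C 4, E 7. C eliminated.
Round 4: A 9, B 6, E 7. B eliminated.
Round 5: A 15, E 7. A has a majority (≥12).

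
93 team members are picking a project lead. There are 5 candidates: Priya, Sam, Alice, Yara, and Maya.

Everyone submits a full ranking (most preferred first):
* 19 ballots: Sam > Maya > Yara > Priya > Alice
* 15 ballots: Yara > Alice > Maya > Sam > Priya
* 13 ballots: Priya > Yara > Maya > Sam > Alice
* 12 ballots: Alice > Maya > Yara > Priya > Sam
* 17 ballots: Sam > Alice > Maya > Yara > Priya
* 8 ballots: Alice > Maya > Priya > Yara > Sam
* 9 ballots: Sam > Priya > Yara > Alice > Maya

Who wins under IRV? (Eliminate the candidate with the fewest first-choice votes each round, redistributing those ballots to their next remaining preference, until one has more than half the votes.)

Round 1: Priya 13, Sam 45, Alice 20, Yara 15, Maya 0. Maya eliminated.
Round 2: Priya 13, Sam 45, Alice 20, Yara 15. Priya eliminated.
Round 3: Sam 45, Alice 20, Yara 28. Alice eliminated.
Round 4: Sam 45, Yara 48. Yara has a majority (≥47).

Yara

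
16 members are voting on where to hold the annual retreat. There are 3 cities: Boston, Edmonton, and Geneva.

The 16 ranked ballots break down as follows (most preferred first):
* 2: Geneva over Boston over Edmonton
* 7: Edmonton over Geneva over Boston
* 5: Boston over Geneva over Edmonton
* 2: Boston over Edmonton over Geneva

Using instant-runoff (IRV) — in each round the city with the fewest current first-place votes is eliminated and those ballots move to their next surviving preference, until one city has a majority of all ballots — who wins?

Boston

Round 1: Boston 7, Edmonton 7, Geneva 2. Geneva eliminated.
Round 2: Boston 9, Edmonton 7. Boston has a majority (≥9).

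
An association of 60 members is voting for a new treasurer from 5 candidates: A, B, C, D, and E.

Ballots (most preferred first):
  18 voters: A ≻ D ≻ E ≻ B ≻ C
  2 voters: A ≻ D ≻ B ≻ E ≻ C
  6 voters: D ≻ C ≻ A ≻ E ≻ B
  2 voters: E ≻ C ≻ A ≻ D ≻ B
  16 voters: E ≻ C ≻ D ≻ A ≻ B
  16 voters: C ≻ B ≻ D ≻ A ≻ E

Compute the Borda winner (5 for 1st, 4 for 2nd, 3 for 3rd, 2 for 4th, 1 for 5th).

D

A: 18×5 + 2×5 + 6×3 + 2×3 + 16×2 + 16×2 = 188
B: 18×2 + 2×3 + 6×1 + 2×1 + 16×1 + 16×4 = 130
C: 18×1 + 2×1 + 6×4 + 2×4 + 16×4 + 16×5 = 196
D: 18×4 + 2×4 + 6×5 + 2×2 + 16×3 + 16×3 = 210
E: 18×3 + 2×2 + 6×2 + 2×5 + 16×5 + 16×1 = 176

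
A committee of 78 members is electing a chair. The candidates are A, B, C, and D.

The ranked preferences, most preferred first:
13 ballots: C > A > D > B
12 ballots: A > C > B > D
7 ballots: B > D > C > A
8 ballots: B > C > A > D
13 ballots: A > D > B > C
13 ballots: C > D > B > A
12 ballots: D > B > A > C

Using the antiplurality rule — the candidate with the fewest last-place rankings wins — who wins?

B

Last-place votes: A 20, B 13, C 25, D 20.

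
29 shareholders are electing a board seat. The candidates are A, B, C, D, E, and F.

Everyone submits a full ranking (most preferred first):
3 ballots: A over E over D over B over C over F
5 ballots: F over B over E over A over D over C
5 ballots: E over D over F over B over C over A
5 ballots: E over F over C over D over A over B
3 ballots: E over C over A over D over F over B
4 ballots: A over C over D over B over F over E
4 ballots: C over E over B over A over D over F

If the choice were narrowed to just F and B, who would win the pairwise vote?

F

F is ranked above B on 18 ballots; B above F on 11.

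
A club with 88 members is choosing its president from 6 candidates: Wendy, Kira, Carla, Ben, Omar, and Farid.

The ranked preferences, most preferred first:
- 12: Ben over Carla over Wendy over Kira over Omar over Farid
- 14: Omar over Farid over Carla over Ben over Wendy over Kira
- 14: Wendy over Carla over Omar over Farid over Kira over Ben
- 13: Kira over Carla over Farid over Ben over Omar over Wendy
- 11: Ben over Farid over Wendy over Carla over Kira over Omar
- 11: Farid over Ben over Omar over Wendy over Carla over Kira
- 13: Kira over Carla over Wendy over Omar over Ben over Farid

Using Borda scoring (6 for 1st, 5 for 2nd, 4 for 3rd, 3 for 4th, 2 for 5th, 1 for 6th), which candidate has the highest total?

Carla

Wendy: 12×4 + 14×2 + 14×6 + 13×1 + 11×4 + 11×3 + 13×4 = 302
Kira: 12×3 + 14×1 + 14×2 + 13×6 + 11×2 + 11×1 + 13×6 = 267
Carla: 12×5 + 14×4 + 14×5 + 13×5 + 11×3 + 11×2 + 13×5 = 371
Ben: 12×6 + 14×3 + 14×1 + 13×3 + 11×6 + 11×5 + 13×2 = 314
Omar: 12×2 + 14×6 + 14×4 + 13×2 + 11×1 + 11×4 + 13×3 = 284
Farid: 12×1 + 14×5 + 14×3 + 13×4 + 11×5 + 11×6 + 13×1 = 310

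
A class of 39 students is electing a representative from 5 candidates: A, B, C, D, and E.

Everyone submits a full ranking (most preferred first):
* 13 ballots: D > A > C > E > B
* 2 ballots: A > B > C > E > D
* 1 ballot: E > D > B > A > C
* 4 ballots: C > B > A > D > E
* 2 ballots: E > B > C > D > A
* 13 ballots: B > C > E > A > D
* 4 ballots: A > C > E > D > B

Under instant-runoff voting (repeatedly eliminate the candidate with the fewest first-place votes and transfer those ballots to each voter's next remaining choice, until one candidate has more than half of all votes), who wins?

B

Round 1: A 6, B 13, C 4, D 13, E 3. E eliminated.
Round 2: A 6, B 15, C 4, D 14. C eliminated.
Round 3: A 6, B 19, D 14. A eliminated.
Round 4: B 21, D 18. B has a majority (≥20).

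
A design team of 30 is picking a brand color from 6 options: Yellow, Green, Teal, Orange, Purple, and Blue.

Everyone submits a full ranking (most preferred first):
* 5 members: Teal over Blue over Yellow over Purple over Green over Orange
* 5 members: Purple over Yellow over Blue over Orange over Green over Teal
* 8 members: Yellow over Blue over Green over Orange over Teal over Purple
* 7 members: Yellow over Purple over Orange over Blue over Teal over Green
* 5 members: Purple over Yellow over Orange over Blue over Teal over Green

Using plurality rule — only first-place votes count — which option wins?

First-place votes: Yellow 15, Green 0, Teal 5, Orange 0, Purple 10, Blue 0.

Yellow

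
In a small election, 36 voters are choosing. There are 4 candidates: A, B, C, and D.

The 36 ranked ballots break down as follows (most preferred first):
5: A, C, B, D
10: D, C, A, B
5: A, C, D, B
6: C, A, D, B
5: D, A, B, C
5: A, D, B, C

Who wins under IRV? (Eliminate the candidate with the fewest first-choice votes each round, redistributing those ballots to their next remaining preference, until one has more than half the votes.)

Round 1: A 15, B 0, C 6, D 15. B eliminated.
Round 2: A 15, C 6, D 15. C eliminated.
Round 3: A 21, D 15. A has a majority (≥19).

A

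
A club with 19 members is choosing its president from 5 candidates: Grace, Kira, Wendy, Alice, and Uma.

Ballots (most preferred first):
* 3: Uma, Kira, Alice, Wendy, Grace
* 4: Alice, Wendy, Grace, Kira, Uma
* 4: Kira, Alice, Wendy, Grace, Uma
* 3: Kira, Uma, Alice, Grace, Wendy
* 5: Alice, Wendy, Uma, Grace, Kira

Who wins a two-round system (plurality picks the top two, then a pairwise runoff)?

Round 1 first-place votes: Grace 0, Kira 7, Wendy 0, Alice 9, Uma 3. Alice and Kira advance.
Runoff: Alice is ranked above Kira on 9 ballots, Kira above Alice on 10.

Kira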